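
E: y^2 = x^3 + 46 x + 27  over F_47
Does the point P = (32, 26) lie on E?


Check whether y^2 = x^3 + 46 x + 27 (mod 47) for (x, y) = (32, 26).
LHS: y^2 = 26^2 mod 47 = 18
RHS: x^3 + 46 x + 27 = 32^3 + 46*32 + 27 mod 47 = 4
LHS != RHS

No, not on the curve


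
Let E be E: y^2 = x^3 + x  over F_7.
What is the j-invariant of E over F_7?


Delta = -16(4 a^3 + 27 b^2) mod 7 = 6
-1728 * (4 a)^3 = -1728 * (4*1)^3 mod 7 = 1
j = 1 * 6^(-1) mod 7 = 6

j = 6 (mod 7)


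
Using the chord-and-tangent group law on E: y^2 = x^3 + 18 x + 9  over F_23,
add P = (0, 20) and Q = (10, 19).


P != Q, so use the chord formula.
s = (y2 - y1) / (x2 - x1) = (22) / (10) mod 23 = 16
x3 = s^2 - x1 - x2 mod 23 = 16^2 - 0 - 10 = 16
y3 = s (x1 - x3) - y1 mod 23 = 16 * (0 - 16) - 20 = 0

P + Q = (16, 0)


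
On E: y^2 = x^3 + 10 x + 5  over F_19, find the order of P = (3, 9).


Compute successive multiples of P until we hit O:
  1P = (3, 9)
  2P = (14, 18)
  3P = (0, 9)
  4P = (16, 10)
  5P = (9, 11)
  6P = (5, 3)
  7P = (1, 4)
  8P = (7, 0)
  ... (continuing to 16P)
  16P = O

ord(P) = 16


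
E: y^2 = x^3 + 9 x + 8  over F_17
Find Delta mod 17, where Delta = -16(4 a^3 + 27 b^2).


4 a^3 + 27 b^2 = 4*9^3 + 27*8^2 = 2916 + 1728 = 4644
Delta = -16 * (4644) = -74304
Delta mod 17 = 3

Delta = 3 (mod 17)


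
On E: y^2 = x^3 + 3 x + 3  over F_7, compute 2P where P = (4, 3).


k = 2 = 10_2 (binary, LSB first: 01)
Double-and-add from P = (4, 3):
  bit 0 = 0: acc unchanged = O
  bit 1 = 1: acc = O + (3, 2) = (3, 2)

2P = (3, 2)


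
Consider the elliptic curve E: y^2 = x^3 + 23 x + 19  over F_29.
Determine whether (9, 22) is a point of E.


Check whether y^2 = x^3 + 23 x + 19 (mod 29) for (x, y) = (9, 22).
LHS: y^2 = 22^2 mod 29 = 20
RHS: x^3 + 23 x + 19 = 9^3 + 23*9 + 19 mod 29 = 27
LHS != RHS

No, not on the curve


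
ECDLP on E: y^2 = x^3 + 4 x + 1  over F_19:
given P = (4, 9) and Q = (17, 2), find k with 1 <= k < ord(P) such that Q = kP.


Enumerate multiples of P until we hit Q = (17, 2):
  1P = (4, 9)
  2P = (17, 2)
Match found at i = 2.

k = 2


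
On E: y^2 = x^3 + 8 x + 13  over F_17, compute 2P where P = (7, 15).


Doubling: s = (3 x1^2 + a) / (2 y1)
s = (3*7^2 + 8) / (2*15) mod 17 = 8
x3 = s^2 - 2 x1 mod 17 = 8^2 - 2*7 = 16
y3 = s (x1 - x3) - y1 mod 17 = 8 * (7 - 16) - 15 = 15

2P = (16, 15)


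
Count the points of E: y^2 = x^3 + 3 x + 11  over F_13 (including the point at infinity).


For each x in F_13, count y with y^2 = x^3 + 3 x + 11 mod 13:
  x = 2: RHS = 12, y in [5, 8]  -> 2 point(s)
  x = 4: RHS = 9, y in [3, 10]  -> 2 point(s)
  x = 8: RHS = 1, y in [1, 12]  -> 2 point(s)
  x = 9: RHS = 0, y in [0]  -> 1 point(s)
  x = 10: RHS = 1, y in [1, 12]  -> 2 point(s)
  x = 11: RHS = 10, y in [6, 7]  -> 2 point(s)
Affine points: 11. Add the point at infinity: total = 12.

#E(F_13) = 12


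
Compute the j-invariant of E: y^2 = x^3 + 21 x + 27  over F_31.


Delta = -16(4 a^3 + 27 b^2) mod 31 = 17
-1728 * (4 a)^3 = -1728 * (4*21)^3 mod 31 = 27
j = 27 * 17^(-1) mod 31 = 18

j = 18 (mod 31)


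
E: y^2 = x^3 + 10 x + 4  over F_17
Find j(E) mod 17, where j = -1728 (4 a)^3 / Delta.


Delta = -16(4 a^3 + 27 b^2) mod 17 = 12
-1728 * (4 a)^3 = -1728 * (4*10)^3 mod 17 = 4
j = 4 * 12^(-1) mod 17 = 6

j = 6 (mod 17)


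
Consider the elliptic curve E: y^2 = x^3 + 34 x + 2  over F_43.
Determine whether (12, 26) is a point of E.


Check whether y^2 = x^3 + 34 x + 2 (mod 43) for (x, y) = (12, 26).
LHS: y^2 = 26^2 mod 43 = 31
RHS: x^3 + 34 x + 2 = 12^3 + 34*12 + 2 mod 43 = 31
LHS = RHS

Yes, on the curve


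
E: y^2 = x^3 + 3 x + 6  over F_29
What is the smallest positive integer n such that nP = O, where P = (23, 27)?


Compute successive multiples of P until we hit O:
  1P = (23, 27)
  2P = (19, 7)
  3P = (12, 28)
  4P = (0, 21)
  5P = (7, 15)
  6P = (5, 1)
  7P = (26, 17)
  8P = (4, 16)
  ... (continuing to 33P)
  33P = O

ord(P) = 33


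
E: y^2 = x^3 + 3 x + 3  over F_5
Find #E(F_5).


For each x in F_5, count y with y^2 = x^3 + 3 x + 3 mod 5:
  x = 3: RHS = 4, y in [2, 3]  -> 2 point(s)
  x = 4: RHS = 4, y in [2, 3]  -> 2 point(s)
Affine points: 4. Add the point at infinity: total = 5.

#E(F_5) = 5


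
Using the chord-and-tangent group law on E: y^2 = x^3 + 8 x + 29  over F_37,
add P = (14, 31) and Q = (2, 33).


P != Q, so use the chord formula.
s = (y2 - y1) / (x2 - x1) = (2) / (25) mod 37 = 6
x3 = s^2 - x1 - x2 mod 37 = 6^2 - 14 - 2 = 20
y3 = s (x1 - x3) - y1 mod 37 = 6 * (14 - 20) - 31 = 7

P + Q = (20, 7)


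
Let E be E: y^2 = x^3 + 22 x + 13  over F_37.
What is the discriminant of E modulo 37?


4 a^3 + 27 b^2 = 4*22^3 + 27*13^2 = 42592 + 4563 = 47155
Delta = -16 * (47155) = -754480
Delta mod 37 = 24

Delta = 24 (mod 37)


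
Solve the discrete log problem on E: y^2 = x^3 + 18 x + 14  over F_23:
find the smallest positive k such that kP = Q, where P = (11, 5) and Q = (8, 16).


Enumerate multiples of P until we hit Q = (8, 16):
  1P = (11, 5)
  2P = (2, 9)
  3P = (19, 19)
  4P = (9, 10)
  5P = (15, 5)
  6P = (20, 18)
  7P = (8, 7)
  8P = (7, 0)
  9P = (8, 16)
Match found at i = 9.

k = 9


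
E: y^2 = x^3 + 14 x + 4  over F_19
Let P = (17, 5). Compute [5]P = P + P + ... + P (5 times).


k = 5 = 101_2 (binary, LSB first: 101)
Double-and-add from P = (17, 5):
  bit 0 = 1: acc = O + (17, 5) = (17, 5)
  bit 1 = 0: acc unchanged = (17, 5)
  bit 2 = 1: acc = (17, 5) + (10, 2) = (17, 14)

5P = (17, 14)


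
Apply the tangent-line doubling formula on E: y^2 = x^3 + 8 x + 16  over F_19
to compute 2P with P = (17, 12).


Doubling: s = (3 x1^2 + a) / (2 y1)
s = (3*17^2 + 8) / (2*12) mod 19 = 4
x3 = s^2 - 2 x1 mod 19 = 4^2 - 2*17 = 1
y3 = s (x1 - x3) - y1 mod 19 = 4 * (17 - 1) - 12 = 14

2P = (1, 14)


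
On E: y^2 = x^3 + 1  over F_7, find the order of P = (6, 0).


Compute successive multiples of P until we hit O:
  1P = (6, 0)
  2P = O

ord(P) = 2


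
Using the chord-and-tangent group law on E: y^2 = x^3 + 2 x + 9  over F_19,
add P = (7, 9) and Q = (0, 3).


P != Q, so use the chord formula.
s = (y2 - y1) / (x2 - x1) = (13) / (12) mod 19 = 9
x3 = s^2 - x1 - x2 mod 19 = 9^2 - 7 - 0 = 17
y3 = s (x1 - x3) - y1 mod 19 = 9 * (7 - 17) - 9 = 15

P + Q = (17, 15)


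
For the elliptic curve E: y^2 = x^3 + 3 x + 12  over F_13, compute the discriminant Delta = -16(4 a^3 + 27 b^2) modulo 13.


4 a^3 + 27 b^2 = 4*3^3 + 27*12^2 = 108 + 3888 = 3996
Delta = -16 * (3996) = -63936
Delta mod 13 = 11

Delta = 11 (mod 13)


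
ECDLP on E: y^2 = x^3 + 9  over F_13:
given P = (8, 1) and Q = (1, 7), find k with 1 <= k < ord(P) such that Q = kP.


Enumerate multiples of P until we hit Q = (1, 7):
  1P = (8, 1)
  2P = (9, 7)
  3P = (6, 11)
  4P = (11, 1)
  5P = (7, 12)
  6P = (2, 11)
  7P = (0, 3)
  8P = (1, 7)
Match found at i = 8.

k = 8


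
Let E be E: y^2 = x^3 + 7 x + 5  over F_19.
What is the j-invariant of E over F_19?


Delta = -16(4 a^3 + 27 b^2) mod 19 = 4
-1728 * (4 a)^3 = -1728 * (4*7)^3 mod 19 = 7
j = 7 * 4^(-1) mod 19 = 16

j = 16 (mod 19)


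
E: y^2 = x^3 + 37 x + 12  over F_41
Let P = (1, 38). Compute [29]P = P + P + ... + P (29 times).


k = 29 = 11101_2 (binary, LSB first: 10111)
Double-and-add from P = (1, 38):
  bit 0 = 1: acc = O + (1, 38) = (1, 38)
  bit 1 = 0: acc unchanged = (1, 38)
  bit 2 = 1: acc = (1, 38) + (31, 6) = (30, 23)
  bit 3 = 1: acc = (30, 23) + (18, 14) = (32, 37)
  bit 4 = 1: acc = (32, 37) + (7, 9) = (23, 19)

29P = (23, 19)


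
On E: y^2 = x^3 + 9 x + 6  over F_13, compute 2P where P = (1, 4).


Doubling: s = (3 x1^2 + a) / (2 y1)
s = (3*1^2 + 9) / (2*4) mod 13 = 8
x3 = s^2 - 2 x1 mod 13 = 8^2 - 2*1 = 10
y3 = s (x1 - x3) - y1 mod 13 = 8 * (1 - 10) - 4 = 2

2P = (10, 2)


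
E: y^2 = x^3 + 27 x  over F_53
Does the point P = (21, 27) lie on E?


Check whether y^2 = x^3 + 27 x + 0 (mod 53) for (x, y) = (21, 27).
LHS: y^2 = 27^2 mod 53 = 40
RHS: x^3 + 27 x + 0 = 21^3 + 27*21 + 0 mod 53 = 23
LHS != RHS

No, not on the curve


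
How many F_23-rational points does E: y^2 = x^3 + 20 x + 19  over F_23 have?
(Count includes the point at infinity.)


For each x in F_23, count y with y^2 = x^3 + 20 x + 19 mod 23:
  x = 4: RHS = 2, y in [5, 18]  -> 2 point(s)
  x = 8: RHS = 1, y in [1, 22]  -> 2 point(s)
  x = 9: RHS = 8, y in [10, 13]  -> 2 point(s)
  x = 10: RHS = 0, y in [0]  -> 1 point(s)
  x = 11: RHS = 6, y in [11, 12]  -> 2 point(s)
  x = 12: RHS = 9, y in [3, 20]  -> 2 point(s)
  x = 18: RHS = 1, y in [1, 22]  -> 2 point(s)
  x = 19: RHS = 13, y in [6, 17]  -> 2 point(s)
  x = 20: RHS = 1, y in [1, 22]  -> 2 point(s)
Affine points: 17. Add the point at infinity: total = 18.

#E(F_23) = 18


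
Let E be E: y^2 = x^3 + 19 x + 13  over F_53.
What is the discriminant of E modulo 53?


4 a^3 + 27 b^2 = 4*19^3 + 27*13^2 = 27436 + 4563 = 31999
Delta = -16 * (31999) = -511984
Delta mod 53 = 49

Delta = 49 (mod 53)


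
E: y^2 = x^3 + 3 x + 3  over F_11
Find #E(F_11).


For each x in F_11, count y with y^2 = x^3 + 3 x + 3 mod 11:
  x = 0: RHS = 3, y in [5, 6]  -> 2 point(s)
  x = 5: RHS = 0, y in [0]  -> 1 point(s)
  x = 7: RHS = 4, y in [2, 9]  -> 2 point(s)
  x = 8: RHS = 0, y in [0]  -> 1 point(s)
  x = 9: RHS = 0, y in [0]  -> 1 point(s)
Affine points: 7. Add the point at infinity: total = 8.

#E(F_11) = 8


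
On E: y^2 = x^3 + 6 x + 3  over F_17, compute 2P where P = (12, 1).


Doubling: s = (3 x1^2 + a) / (2 y1)
s = (3*12^2 + 6) / (2*1) mod 17 = 15
x3 = s^2 - 2 x1 mod 17 = 15^2 - 2*12 = 14
y3 = s (x1 - x3) - y1 mod 17 = 15 * (12 - 14) - 1 = 3

2P = (14, 3)


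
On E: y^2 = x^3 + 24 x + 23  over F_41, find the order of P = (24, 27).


Compute successive multiples of P until we hit O:
  1P = (24, 27)
  2P = (9, 36)
  3P = (10, 22)
  4P = (27, 10)
  5P = (13, 20)
  6P = (0, 33)
  7P = (35, 27)
  8P = (23, 14)
  ... (continuing to 37P)
  37P = O

ord(P) = 37


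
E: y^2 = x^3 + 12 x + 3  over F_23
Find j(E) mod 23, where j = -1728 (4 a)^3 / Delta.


Delta = -16(4 a^3 + 27 b^2) mod 23 = 14
-1728 * (4 a)^3 = -1728 * (4*12)^3 mod 23 = 22
j = 22 * 14^(-1) mod 23 = 18

j = 18 (mod 23)


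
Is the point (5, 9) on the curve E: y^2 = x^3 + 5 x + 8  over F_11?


Check whether y^2 = x^3 + 5 x + 8 (mod 11) for (x, y) = (5, 9).
LHS: y^2 = 9^2 mod 11 = 4
RHS: x^3 + 5 x + 8 = 5^3 + 5*5 + 8 mod 11 = 4
LHS = RHS

Yes, on the curve


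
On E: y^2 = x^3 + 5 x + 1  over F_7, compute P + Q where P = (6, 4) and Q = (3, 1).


P != Q, so use the chord formula.
s = (y2 - y1) / (x2 - x1) = (4) / (4) mod 7 = 1
x3 = s^2 - x1 - x2 mod 7 = 1^2 - 6 - 3 = 6
y3 = s (x1 - x3) - y1 mod 7 = 1 * (6 - 6) - 4 = 3

P + Q = (6, 3)


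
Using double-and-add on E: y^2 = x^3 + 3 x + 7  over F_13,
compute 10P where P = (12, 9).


k = 10 = 1010_2 (binary, LSB first: 0101)
Double-and-add from P = (12, 9):
  bit 0 = 0: acc unchanged = O
  bit 1 = 1: acc = O + (5, 2) = (5, 2)
  bit 2 = 0: acc unchanged = (5, 2)
  bit 3 = 1: acc = (5, 2) + (8, 7) = (10, 7)

10P = (10, 7)


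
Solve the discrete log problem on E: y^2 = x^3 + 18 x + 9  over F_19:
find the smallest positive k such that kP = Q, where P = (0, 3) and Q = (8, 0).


Enumerate multiples of P until we hit Q = (8, 0):
  1P = (0, 3)
  2P = (9, 8)
  3P = (15, 14)
  4P = (8, 0)
Match found at i = 4.

k = 4


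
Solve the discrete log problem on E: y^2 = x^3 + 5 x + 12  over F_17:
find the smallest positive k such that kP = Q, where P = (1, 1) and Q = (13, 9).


Enumerate multiples of P until we hit Q = (13, 9):
  1P = (1, 1)
  2P = (14, 15)
  3P = (10, 5)
  4P = (2, 8)
  5P = (12, 7)
  6P = (5, 3)
  7P = (7, 13)
  8P = (13, 9)
Match found at i = 8.

k = 8


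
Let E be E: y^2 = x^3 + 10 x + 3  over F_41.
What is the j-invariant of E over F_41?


Delta = -16(4 a^3 + 27 b^2) mod 41 = 8
-1728 * (4 a)^3 = -1728 * (4*10)^3 mod 41 = 6
j = 6 * 8^(-1) mod 41 = 11

j = 11 (mod 41)


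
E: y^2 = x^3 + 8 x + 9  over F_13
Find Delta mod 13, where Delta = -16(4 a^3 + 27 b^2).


4 a^3 + 27 b^2 = 4*8^3 + 27*9^2 = 2048 + 2187 = 4235
Delta = -16 * (4235) = -67760
Delta mod 13 = 9

Delta = 9 (mod 13)


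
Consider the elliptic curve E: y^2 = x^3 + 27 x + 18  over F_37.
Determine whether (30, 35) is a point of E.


Check whether y^2 = x^3 + 27 x + 18 (mod 37) for (x, y) = (30, 35).
LHS: y^2 = 35^2 mod 37 = 4
RHS: x^3 + 27 x + 18 = 30^3 + 27*30 + 18 mod 37 = 4
LHS = RHS

Yes, on the curve


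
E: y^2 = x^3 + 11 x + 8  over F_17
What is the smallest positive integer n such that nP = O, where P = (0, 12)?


Compute successive multiples of P until we hit O:
  1P = (0, 12)
  2P = (16, 9)
  3P = (10, 9)
  4P = (11, 10)
  5P = (8, 8)
  6P = (5, 16)
  7P = (14, 4)
  8P = (12, 7)
  ... (continuing to 24P)
  24P = O

ord(P) = 24


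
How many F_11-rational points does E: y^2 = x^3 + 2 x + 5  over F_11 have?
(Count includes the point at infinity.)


For each x in F_11, count y with y^2 = x^3 + 2 x + 5 mod 11:
  x = 0: RHS = 5, y in [4, 7]  -> 2 point(s)
  x = 3: RHS = 5, y in [4, 7]  -> 2 point(s)
  x = 4: RHS = 0, y in [0]  -> 1 point(s)
  x = 8: RHS = 5, y in [4, 7]  -> 2 point(s)
  x = 9: RHS = 4, y in [2, 9]  -> 2 point(s)
Affine points: 9. Add the point at infinity: total = 10.

#E(F_11) = 10


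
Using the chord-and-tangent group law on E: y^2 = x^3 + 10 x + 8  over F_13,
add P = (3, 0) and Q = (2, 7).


P != Q, so use the chord formula.
s = (y2 - y1) / (x2 - x1) = (7) / (12) mod 13 = 6
x3 = s^2 - x1 - x2 mod 13 = 6^2 - 3 - 2 = 5
y3 = s (x1 - x3) - y1 mod 13 = 6 * (3 - 5) - 0 = 1

P + Q = (5, 1)


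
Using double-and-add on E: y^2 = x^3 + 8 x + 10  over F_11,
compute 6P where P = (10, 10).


k = 6 = 110_2 (binary, LSB first: 011)
Double-and-add from P = (10, 10):
  bit 0 = 0: acc unchanged = O
  bit 1 = 1: acc = O + (2, 1) = (2, 1)
  bit 2 = 1: acc = (2, 1) + (8, 5) = (10, 1)

6P = (10, 1)


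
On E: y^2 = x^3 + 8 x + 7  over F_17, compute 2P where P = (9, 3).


Doubling: s = (3 x1^2 + a) / (2 y1)
s = (3*9^2 + 8) / (2*3) mod 17 = 5
x3 = s^2 - 2 x1 mod 17 = 5^2 - 2*9 = 7
y3 = s (x1 - x3) - y1 mod 17 = 5 * (9 - 7) - 3 = 7

2P = (7, 7)


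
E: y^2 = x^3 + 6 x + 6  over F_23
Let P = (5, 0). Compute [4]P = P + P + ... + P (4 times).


k = 4 = 100_2 (binary, LSB first: 001)
Double-and-add from P = (5, 0):
  bit 0 = 0: acc unchanged = O
  bit 1 = 0: acc unchanged = O
  bit 2 = 1: acc = O + O = O

4P = O


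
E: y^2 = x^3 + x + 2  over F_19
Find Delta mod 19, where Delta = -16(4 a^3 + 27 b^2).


4 a^3 + 27 b^2 = 4*1^3 + 27*2^2 = 4 + 108 = 112
Delta = -16 * (112) = -1792
Delta mod 19 = 13

Delta = 13 (mod 19)


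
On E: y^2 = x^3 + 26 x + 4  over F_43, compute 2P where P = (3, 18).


Doubling: s = (3 x1^2 + a) / (2 y1)
s = (3*3^2 + 26) / (2*18) mod 43 = 17
x3 = s^2 - 2 x1 mod 43 = 17^2 - 2*3 = 25
y3 = s (x1 - x3) - y1 mod 43 = 17 * (3 - 25) - 18 = 38

2P = (25, 38)


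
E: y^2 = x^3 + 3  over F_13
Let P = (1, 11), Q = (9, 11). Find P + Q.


P != Q, so use the chord formula.
s = (y2 - y1) / (x2 - x1) = (0) / (8) mod 13 = 0
x3 = s^2 - x1 - x2 mod 13 = 0^2 - 1 - 9 = 3
y3 = s (x1 - x3) - y1 mod 13 = 0 * (1 - 3) - 11 = 2

P + Q = (3, 2)


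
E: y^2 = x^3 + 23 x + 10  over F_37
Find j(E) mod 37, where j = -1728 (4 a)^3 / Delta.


Delta = -16(4 a^3 + 27 b^2) mod 37 = 30
-1728 * (4 a)^3 = -1728 * (4*23)^3 mod 37 = 31
j = 31 * 30^(-1) mod 37 = 22

j = 22 (mod 37)


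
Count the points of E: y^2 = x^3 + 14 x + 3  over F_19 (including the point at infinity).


For each x in F_19, count y with y^2 = x^3 + 14 x + 3 mod 19:
  x = 2: RHS = 1, y in [1, 18]  -> 2 point(s)
  x = 4: RHS = 9, y in [3, 16]  -> 2 point(s)
  x = 7: RHS = 7, y in [8, 11]  -> 2 point(s)
  x = 8: RHS = 0, y in [0]  -> 1 point(s)
  x = 11: RHS = 6, y in [5, 14]  -> 2 point(s)
  x = 13: RHS = 7, y in [8, 11]  -> 2 point(s)
  x = 14: RHS = 17, y in [6, 13]  -> 2 point(s)
  x = 15: RHS = 16, y in [4, 15]  -> 2 point(s)
  x = 17: RHS = 5, y in [9, 10]  -> 2 point(s)
  x = 18: RHS = 7, y in [8, 11]  -> 2 point(s)
Affine points: 19. Add the point at infinity: total = 20.

#E(F_19) = 20


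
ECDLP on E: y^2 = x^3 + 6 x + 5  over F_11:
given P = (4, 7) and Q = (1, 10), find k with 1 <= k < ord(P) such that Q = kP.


Enumerate multiples of P until we hit Q = (1, 10):
  1P = (4, 7)
  2P = (8, 9)
  3P = (2, 5)
  4P = (6, 2)
  5P = (10, 8)
  6P = (1, 10)
Match found at i = 6.

k = 6


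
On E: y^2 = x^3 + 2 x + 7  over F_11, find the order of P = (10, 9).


Compute successive multiples of P until we hit O:
  1P = (10, 9)
  2P = (7, 1)
  3P = (6, 9)
  4P = (6, 2)
  5P = (7, 10)
  6P = (10, 2)
  7P = O

ord(P) = 7


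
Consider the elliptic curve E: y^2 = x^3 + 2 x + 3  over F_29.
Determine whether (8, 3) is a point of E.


Check whether y^2 = x^3 + 2 x + 3 (mod 29) for (x, y) = (8, 3).
LHS: y^2 = 3^2 mod 29 = 9
RHS: x^3 + 2 x + 3 = 8^3 + 2*8 + 3 mod 29 = 9
LHS = RHS

Yes, on the curve


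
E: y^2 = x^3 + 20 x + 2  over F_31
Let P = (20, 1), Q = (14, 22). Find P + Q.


P != Q, so use the chord formula.
s = (y2 - y1) / (x2 - x1) = (21) / (25) mod 31 = 12
x3 = s^2 - x1 - x2 mod 31 = 12^2 - 20 - 14 = 17
y3 = s (x1 - x3) - y1 mod 31 = 12 * (20 - 17) - 1 = 4

P + Q = (17, 4)


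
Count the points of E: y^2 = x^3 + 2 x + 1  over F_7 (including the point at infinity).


For each x in F_7, count y with y^2 = x^3 + 2 x + 1 mod 7:
  x = 0: RHS = 1, y in [1, 6]  -> 2 point(s)
  x = 1: RHS = 4, y in [2, 5]  -> 2 point(s)
Affine points: 4. Add the point at infinity: total = 5.

#E(F_7) = 5


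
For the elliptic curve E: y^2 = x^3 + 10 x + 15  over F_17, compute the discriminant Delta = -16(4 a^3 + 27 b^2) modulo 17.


4 a^3 + 27 b^2 = 4*10^3 + 27*15^2 = 4000 + 6075 = 10075
Delta = -16 * (10075) = -161200
Delta mod 17 = 11

Delta = 11 (mod 17)


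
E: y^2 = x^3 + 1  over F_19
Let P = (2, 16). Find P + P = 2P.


Doubling: s = (3 x1^2 + a) / (2 y1)
s = (3*2^2 + 0) / (2*16) mod 19 = 17
x3 = s^2 - 2 x1 mod 19 = 17^2 - 2*2 = 0
y3 = s (x1 - x3) - y1 mod 19 = 17 * (2 - 0) - 16 = 18

2P = (0, 18)


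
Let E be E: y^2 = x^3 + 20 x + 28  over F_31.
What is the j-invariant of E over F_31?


Delta = -16(4 a^3 + 27 b^2) mod 31 = 14
-1728 * (4 a)^3 = -1728 * (4*20)^3 mod 31 = 1
j = 1 * 14^(-1) mod 31 = 20

j = 20 (mod 31)


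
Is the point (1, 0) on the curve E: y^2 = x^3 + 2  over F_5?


Check whether y^2 = x^3 + 0 x + 2 (mod 5) for (x, y) = (1, 0).
LHS: y^2 = 0^2 mod 5 = 0
RHS: x^3 + 0 x + 2 = 1^3 + 0*1 + 2 mod 5 = 3
LHS != RHS

No, not on the curve


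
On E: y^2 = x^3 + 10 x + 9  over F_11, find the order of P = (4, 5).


Compute successive multiples of P until we hit O:
  1P = (4, 5)
  2P = (1, 8)
  3P = (7, 9)
  4P = (3, 0)
  5P = (7, 2)
  6P = (1, 3)
  7P = (4, 6)
  8P = O

ord(P) = 8


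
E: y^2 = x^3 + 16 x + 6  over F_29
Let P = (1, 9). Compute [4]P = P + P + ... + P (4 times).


k = 4 = 100_2 (binary, LSB first: 001)
Double-and-add from P = (1, 9):
  bit 0 = 0: acc unchanged = O
  bit 1 = 0: acc unchanged = O
  bit 2 = 1: acc = O + (18, 6) = (18, 6)

4P = (18, 6)


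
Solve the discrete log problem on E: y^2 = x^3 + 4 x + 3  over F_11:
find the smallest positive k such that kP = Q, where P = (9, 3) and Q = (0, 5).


Enumerate multiples of P until we hit Q = (0, 5):
  1P = (9, 3)
  2P = (5, 4)
  3P = (6, 10)
  4P = (10, 3)
  5P = (3, 8)
  6P = (0, 6)
  7P = (7, 0)
  8P = (0, 5)
Match found at i = 8.

k = 8


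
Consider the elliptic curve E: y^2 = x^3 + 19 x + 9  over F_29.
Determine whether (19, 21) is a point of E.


Check whether y^2 = x^3 + 19 x + 9 (mod 29) for (x, y) = (19, 21).
LHS: y^2 = 21^2 mod 29 = 6
RHS: x^3 + 19 x + 9 = 19^3 + 19*19 + 9 mod 29 = 8
LHS != RHS

No, not on the curve


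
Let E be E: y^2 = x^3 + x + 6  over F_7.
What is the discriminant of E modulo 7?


4 a^3 + 27 b^2 = 4*1^3 + 27*6^2 = 4 + 972 = 976
Delta = -16 * (976) = -15616
Delta mod 7 = 1

Delta = 1 (mod 7)


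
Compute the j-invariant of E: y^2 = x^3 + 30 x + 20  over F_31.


Delta = -16(4 a^3 + 27 b^2) mod 31 = 27
-1728 * (4 a)^3 = -1728 * (4*30)^3 mod 31 = 15
j = 15 * 27^(-1) mod 31 = 4

j = 4 (mod 31)


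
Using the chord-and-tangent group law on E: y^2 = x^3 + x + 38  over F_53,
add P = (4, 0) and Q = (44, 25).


P != Q, so use the chord formula.
s = (y2 - y1) / (x2 - x1) = (25) / (40) mod 53 = 47
x3 = s^2 - x1 - x2 mod 53 = 47^2 - 4 - 44 = 41
y3 = s (x1 - x3) - y1 mod 53 = 47 * (4 - 41) - 0 = 10

P + Q = (41, 10)


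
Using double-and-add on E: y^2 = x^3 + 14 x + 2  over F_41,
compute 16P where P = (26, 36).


k = 16 = 10000_2 (binary, LSB first: 00001)
Double-and-add from P = (26, 36):
  bit 0 = 0: acc unchanged = O
  bit 1 = 0: acc unchanged = O
  bit 2 = 0: acc unchanged = O
  bit 3 = 0: acc unchanged = O
  bit 4 = 1: acc = O + (20, 0) = (20, 0)

16P = (20, 0)


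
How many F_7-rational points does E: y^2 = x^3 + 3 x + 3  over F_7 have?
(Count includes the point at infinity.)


For each x in F_7, count y with y^2 = x^3 + 3 x + 3 mod 7:
  x = 1: RHS = 0, y in [0]  -> 1 point(s)
  x = 3: RHS = 4, y in [2, 5]  -> 2 point(s)
  x = 4: RHS = 2, y in [3, 4]  -> 2 point(s)
Affine points: 5. Add the point at infinity: total = 6.

#E(F_7) = 6


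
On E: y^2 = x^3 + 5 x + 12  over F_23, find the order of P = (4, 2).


Compute successive multiples of P until we hit O:
  1P = (4, 2)
  2P = (8, 14)
  3P = (20, 19)
  4P = (11, 15)
  5P = (3, 13)
  6P = (22, 12)
  7P = (1, 15)
  8P = (1, 8)
  ... (continuing to 15P)
  15P = O

ord(P) = 15


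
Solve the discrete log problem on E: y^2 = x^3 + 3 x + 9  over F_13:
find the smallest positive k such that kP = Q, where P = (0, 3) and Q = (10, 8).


Enumerate multiples of P until we hit Q = (10, 8):
  1P = (0, 3)
  2P = (10, 5)
  3P = (2, 7)
  4P = (2, 6)
  5P = (10, 8)
Match found at i = 5.

k = 5


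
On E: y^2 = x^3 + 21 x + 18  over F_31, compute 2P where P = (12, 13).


Doubling: s = (3 x1^2 + a) / (2 y1)
s = (3*12^2 + 21) / (2*13) mod 31 = 21
x3 = s^2 - 2 x1 mod 31 = 21^2 - 2*12 = 14
y3 = s (x1 - x3) - y1 mod 31 = 21 * (12 - 14) - 13 = 7

2P = (14, 7)


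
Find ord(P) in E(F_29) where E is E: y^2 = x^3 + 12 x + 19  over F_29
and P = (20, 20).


Compute successive multiples of P until we hit O:
  1P = (20, 20)
  2P = (2, 15)
  3P = (12, 8)
  4P = (21, 22)
  5P = (21, 7)
  6P = (12, 21)
  7P = (2, 14)
  8P = (20, 9)
  ... (continuing to 9P)
  9P = O

ord(P) = 9


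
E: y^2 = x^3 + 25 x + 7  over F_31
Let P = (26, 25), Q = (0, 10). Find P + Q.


P != Q, so use the chord formula.
s = (y2 - y1) / (x2 - x1) = (16) / (5) mod 31 = 28
x3 = s^2 - x1 - x2 mod 31 = 28^2 - 26 - 0 = 14
y3 = s (x1 - x3) - y1 mod 31 = 28 * (26 - 14) - 25 = 1

P + Q = (14, 1)


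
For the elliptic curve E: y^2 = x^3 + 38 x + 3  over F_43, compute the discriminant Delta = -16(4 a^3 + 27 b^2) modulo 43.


4 a^3 + 27 b^2 = 4*38^3 + 27*3^2 = 219488 + 243 = 219731
Delta = -16 * (219731) = -3515696
Delta mod 43 = 27

Delta = 27 (mod 43)


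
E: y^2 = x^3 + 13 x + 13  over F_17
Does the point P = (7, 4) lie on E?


Check whether y^2 = x^3 + 13 x + 13 (mod 17) for (x, y) = (7, 4).
LHS: y^2 = 4^2 mod 17 = 16
RHS: x^3 + 13 x + 13 = 7^3 + 13*7 + 13 mod 17 = 5
LHS != RHS

No, not on the curve


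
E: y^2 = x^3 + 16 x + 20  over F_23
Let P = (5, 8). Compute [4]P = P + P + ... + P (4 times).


k = 4 = 100_2 (binary, LSB first: 001)
Double-and-add from P = (5, 8):
  bit 0 = 0: acc unchanged = O
  bit 1 = 0: acc unchanged = O
  bit 2 = 1: acc = O + (8, 4) = (8, 4)

4P = (8, 4)


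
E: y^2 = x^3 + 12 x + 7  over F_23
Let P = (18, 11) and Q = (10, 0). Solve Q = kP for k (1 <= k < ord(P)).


Enumerate multiples of P until we hit Q = (10, 0):
  1P = (18, 11)
  2P = (12, 19)
  3P = (5, 10)
  4P = (3, 22)
  5P = (10, 0)
Match found at i = 5.

k = 5


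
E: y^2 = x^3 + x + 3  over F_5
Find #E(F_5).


For each x in F_5, count y with y^2 = x^3 + 1 x + 3 mod 5:
  x = 1: RHS = 0, y in [0]  -> 1 point(s)
  x = 4: RHS = 1, y in [1, 4]  -> 2 point(s)
Affine points: 3. Add the point at infinity: total = 4.

#E(F_5) = 4


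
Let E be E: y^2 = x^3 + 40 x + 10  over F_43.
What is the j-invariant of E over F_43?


Delta = -16(4 a^3 + 27 b^2) mod 43 = 23
-1728 * (4 a)^3 = -1728 * (4*40)^3 mod 43 = 21
j = 21 * 23^(-1) mod 43 = 14

j = 14 (mod 43)


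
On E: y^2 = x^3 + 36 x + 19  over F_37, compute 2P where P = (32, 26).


Doubling: s = (3 x1^2 + a) / (2 y1)
s = (3*32^2 + 36) / (2*26) mod 37 = 0
x3 = s^2 - 2 x1 mod 37 = 0^2 - 2*32 = 10
y3 = s (x1 - x3) - y1 mod 37 = 0 * (32 - 10) - 26 = 11

2P = (10, 11)


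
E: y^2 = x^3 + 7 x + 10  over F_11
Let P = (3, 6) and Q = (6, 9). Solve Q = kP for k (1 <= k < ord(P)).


Enumerate multiples of P until we hit Q = (6, 9):
  1P = (3, 6)
  2P = (6, 2)
  3P = (5, 4)
  4P = (4, 6)
  5P = (4, 5)
  6P = (5, 7)
  7P = (6, 9)
Match found at i = 7.

k = 7


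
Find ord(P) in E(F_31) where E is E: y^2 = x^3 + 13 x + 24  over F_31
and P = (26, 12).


Compute successive multiples of P until we hit O:
  1P = (26, 12)
  2P = (20, 10)
  3P = (23, 20)
  4P = (27, 1)
  5P = (6, 16)
  6P = (4, 27)
  7P = (21, 17)
  8P = (16, 9)
  ... (continuing to 21P)
  21P = O

ord(P) = 21


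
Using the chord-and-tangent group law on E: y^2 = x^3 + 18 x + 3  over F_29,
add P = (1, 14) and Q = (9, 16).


P != Q, so use the chord formula.
s = (y2 - y1) / (x2 - x1) = (2) / (8) mod 29 = 22
x3 = s^2 - x1 - x2 mod 29 = 22^2 - 1 - 9 = 10
y3 = s (x1 - x3) - y1 mod 29 = 22 * (1 - 10) - 14 = 20

P + Q = (10, 20)


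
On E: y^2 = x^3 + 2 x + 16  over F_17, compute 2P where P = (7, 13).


Doubling: s = (3 x1^2 + a) / (2 y1)
s = (3*7^2 + 2) / (2*13) mod 17 = 9
x3 = s^2 - 2 x1 mod 17 = 9^2 - 2*7 = 16
y3 = s (x1 - x3) - y1 mod 17 = 9 * (7 - 16) - 13 = 8

2P = (16, 8)


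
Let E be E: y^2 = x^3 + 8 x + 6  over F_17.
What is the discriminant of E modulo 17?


4 a^3 + 27 b^2 = 4*8^3 + 27*6^2 = 2048 + 972 = 3020
Delta = -16 * (3020) = -48320
Delta mod 17 = 11

Delta = 11 (mod 17)


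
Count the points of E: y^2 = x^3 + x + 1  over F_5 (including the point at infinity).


For each x in F_5, count y with y^2 = x^3 + 1 x + 1 mod 5:
  x = 0: RHS = 1, y in [1, 4]  -> 2 point(s)
  x = 2: RHS = 1, y in [1, 4]  -> 2 point(s)
  x = 3: RHS = 1, y in [1, 4]  -> 2 point(s)
  x = 4: RHS = 4, y in [2, 3]  -> 2 point(s)
Affine points: 8. Add the point at infinity: total = 9.

#E(F_5) = 9


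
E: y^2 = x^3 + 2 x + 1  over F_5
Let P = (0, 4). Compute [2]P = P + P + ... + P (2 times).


k = 2 = 10_2 (binary, LSB first: 01)
Double-and-add from P = (0, 4):
  bit 0 = 0: acc unchanged = O
  bit 1 = 1: acc = O + (1, 2) = (1, 2)

2P = (1, 2)


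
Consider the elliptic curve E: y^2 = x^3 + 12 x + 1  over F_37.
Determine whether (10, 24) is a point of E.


Check whether y^2 = x^3 + 12 x + 1 (mod 37) for (x, y) = (10, 24).
LHS: y^2 = 24^2 mod 37 = 21
RHS: x^3 + 12 x + 1 = 10^3 + 12*10 + 1 mod 37 = 11
LHS != RHS

No, not on the curve


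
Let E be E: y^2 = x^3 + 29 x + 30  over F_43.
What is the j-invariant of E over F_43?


Delta = -16(4 a^3 + 27 b^2) mod 43 = 10
-1728 * (4 a)^3 = -1728 * (4*29)^3 mod 43 = 32
j = 32 * 10^(-1) mod 43 = 29

j = 29 (mod 43)


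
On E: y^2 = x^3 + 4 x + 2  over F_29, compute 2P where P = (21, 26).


k = 2 = 10_2 (binary, LSB first: 01)
Double-and-add from P = (21, 26):
  bit 0 = 0: acc unchanged = O
  bit 1 = 1: acc = O + (23, 20) = (23, 20)

2P = (23, 20)


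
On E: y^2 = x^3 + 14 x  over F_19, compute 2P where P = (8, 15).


Doubling: s = (3 x1^2 + a) / (2 y1)
s = (3*8^2 + 14) / (2*15) mod 19 = 17
x3 = s^2 - 2 x1 mod 19 = 17^2 - 2*8 = 7
y3 = s (x1 - x3) - y1 mod 19 = 17 * (8 - 7) - 15 = 2

2P = (7, 2)


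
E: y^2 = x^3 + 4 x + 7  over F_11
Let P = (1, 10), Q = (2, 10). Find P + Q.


P != Q, so use the chord formula.
s = (y2 - y1) / (x2 - x1) = (0) / (1) mod 11 = 0
x3 = s^2 - x1 - x2 mod 11 = 0^2 - 1 - 2 = 8
y3 = s (x1 - x3) - y1 mod 11 = 0 * (1 - 8) - 10 = 1

P + Q = (8, 1)


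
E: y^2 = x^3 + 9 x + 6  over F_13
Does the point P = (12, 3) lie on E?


Check whether y^2 = x^3 + 9 x + 6 (mod 13) for (x, y) = (12, 3).
LHS: y^2 = 3^2 mod 13 = 9
RHS: x^3 + 9 x + 6 = 12^3 + 9*12 + 6 mod 13 = 9
LHS = RHS

Yes, on the curve


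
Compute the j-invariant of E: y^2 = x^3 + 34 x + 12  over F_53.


Delta = -16(4 a^3 + 27 b^2) mod 53 = 44
-1728 * (4 a)^3 = -1728 * (4*34)^3 mod 53 = 6
j = 6 * 44^(-1) mod 53 = 17

j = 17 (mod 53)


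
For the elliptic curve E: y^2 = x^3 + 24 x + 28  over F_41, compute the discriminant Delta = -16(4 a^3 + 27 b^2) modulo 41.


4 a^3 + 27 b^2 = 4*24^3 + 27*28^2 = 55296 + 21168 = 76464
Delta = -16 * (76464) = -1223424
Delta mod 41 = 16

Delta = 16 (mod 41)


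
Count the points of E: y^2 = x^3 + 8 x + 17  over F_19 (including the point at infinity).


For each x in F_19, count y with y^2 = x^3 + 8 x + 17 mod 19:
  x = 0: RHS = 17, y in [6, 13]  -> 2 point(s)
  x = 1: RHS = 7, y in [8, 11]  -> 2 point(s)
  x = 3: RHS = 11, y in [7, 12]  -> 2 point(s)
  x = 5: RHS = 11, y in [7, 12]  -> 2 point(s)
  x = 7: RHS = 17, y in [6, 13]  -> 2 point(s)
  x = 8: RHS = 4, y in [2, 17]  -> 2 point(s)
  x = 9: RHS = 1, y in [1, 18]  -> 2 point(s)
  x = 11: RHS = 11, y in [7, 12]  -> 2 point(s)
  x = 12: RHS = 17, y in [6, 13]  -> 2 point(s)
  x = 13: RHS = 0, y in [0]  -> 1 point(s)
  x = 14: RHS = 4, y in [2, 17]  -> 2 point(s)
  x = 15: RHS = 16, y in [4, 15]  -> 2 point(s)
  x = 16: RHS = 4, y in [2, 17]  -> 2 point(s)
Affine points: 25. Add the point at infinity: total = 26.

#E(F_19) = 26


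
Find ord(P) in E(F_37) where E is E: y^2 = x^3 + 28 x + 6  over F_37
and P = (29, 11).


Compute successive multiples of P until we hit O:
  1P = (29, 11)
  2P = (5, 7)
  3P = (2, 12)
  4P = (16, 31)
  5P = (4, 16)
  6P = (7, 29)
  7P = (35, 4)
  8P = (35, 33)
  ... (continuing to 15P)
  15P = O

ord(P) = 15


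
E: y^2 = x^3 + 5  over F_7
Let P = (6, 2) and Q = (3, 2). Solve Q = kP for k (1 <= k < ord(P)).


Enumerate multiples of P until we hit Q = (3, 2):
  1P = (6, 2)
  2P = (3, 2)
Match found at i = 2.

k = 2


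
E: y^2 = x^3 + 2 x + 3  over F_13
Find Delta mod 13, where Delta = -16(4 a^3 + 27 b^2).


4 a^3 + 27 b^2 = 4*2^3 + 27*3^2 = 32 + 243 = 275
Delta = -16 * (275) = -4400
Delta mod 13 = 7

Delta = 7 (mod 13)


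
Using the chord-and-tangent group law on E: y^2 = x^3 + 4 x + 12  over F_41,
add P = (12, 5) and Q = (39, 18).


P != Q, so use the chord formula.
s = (y2 - y1) / (x2 - x1) = (13) / (27) mod 41 = 2
x3 = s^2 - x1 - x2 mod 41 = 2^2 - 12 - 39 = 35
y3 = s (x1 - x3) - y1 mod 41 = 2 * (12 - 35) - 5 = 31

P + Q = (35, 31)


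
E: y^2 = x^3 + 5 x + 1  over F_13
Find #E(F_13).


For each x in F_13, count y with y^2 = x^3 + 5 x + 1 mod 13:
  x = 0: RHS = 1, y in [1, 12]  -> 2 point(s)
  x = 3: RHS = 4, y in [2, 11]  -> 2 point(s)
  x = 6: RHS = 0, y in [0]  -> 1 point(s)
  x = 11: RHS = 9, y in [3, 10]  -> 2 point(s)
Affine points: 7. Add the point at infinity: total = 8.

#E(F_13) = 8


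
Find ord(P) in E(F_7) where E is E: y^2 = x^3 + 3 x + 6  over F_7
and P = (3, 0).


Compute successive multiples of P until we hit O:
  1P = (3, 0)
  2P = O

ord(P) = 2


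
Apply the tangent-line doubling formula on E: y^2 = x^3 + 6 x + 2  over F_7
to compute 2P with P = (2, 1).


Doubling: s = (3 x1^2 + a) / (2 y1)
s = (3*2^2 + 6) / (2*1) mod 7 = 2
x3 = s^2 - 2 x1 mod 7 = 2^2 - 2*2 = 0
y3 = s (x1 - x3) - y1 mod 7 = 2 * (2 - 0) - 1 = 3

2P = (0, 3)


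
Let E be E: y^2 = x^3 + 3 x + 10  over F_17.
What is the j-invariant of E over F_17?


Delta = -16(4 a^3 + 27 b^2) mod 17 = 3
-1728 * (4 a)^3 = -1728 * (4*3)^3 mod 17 = 15
j = 15 * 3^(-1) mod 17 = 5

j = 5 (mod 17)


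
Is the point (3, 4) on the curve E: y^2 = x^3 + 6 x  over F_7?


Check whether y^2 = x^3 + 6 x + 0 (mod 7) for (x, y) = (3, 4).
LHS: y^2 = 4^2 mod 7 = 2
RHS: x^3 + 6 x + 0 = 3^3 + 6*3 + 0 mod 7 = 3
LHS != RHS

No, not on the curve


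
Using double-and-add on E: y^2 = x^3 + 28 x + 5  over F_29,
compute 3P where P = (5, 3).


k = 3 = 11_2 (binary, LSB first: 11)
Double-and-add from P = (5, 3):
  bit 0 = 1: acc = O + (5, 3) = (5, 3)
  bit 1 = 1: acc = (5, 3) + (10, 3) = (14, 26)

3P = (14, 26)


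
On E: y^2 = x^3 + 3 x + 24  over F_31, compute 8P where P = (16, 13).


k = 8 = 1000_2 (binary, LSB first: 0001)
Double-and-add from P = (16, 13):
  bit 0 = 0: acc unchanged = O
  bit 1 = 0: acc unchanged = O
  bit 2 = 0: acc unchanged = O
  bit 3 = 1: acc = O + (14, 12) = (14, 12)

8P = (14, 12)


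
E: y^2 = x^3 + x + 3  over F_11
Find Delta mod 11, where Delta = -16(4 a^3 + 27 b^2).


4 a^3 + 27 b^2 = 4*1^3 + 27*3^2 = 4 + 243 = 247
Delta = -16 * (247) = -3952
Delta mod 11 = 8

Delta = 8 (mod 11)


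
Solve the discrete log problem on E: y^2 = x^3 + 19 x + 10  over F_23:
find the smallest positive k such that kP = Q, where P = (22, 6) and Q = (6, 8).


Enumerate multiples of P until we hit Q = (6, 8):
  1P = (22, 6)
  2P = (6, 8)
Match found at i = 2.

k = 2


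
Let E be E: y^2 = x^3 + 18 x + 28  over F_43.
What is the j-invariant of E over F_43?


Delta = -16(4 a^3 + 27 b^2) mod 43 = 15
-1728 * (4 a)^3 = -1728 * (4*18)^3 mod 43 = 22
j = 22 * 15^(-1) mod 43 = 33

j = 33 (mod 43)


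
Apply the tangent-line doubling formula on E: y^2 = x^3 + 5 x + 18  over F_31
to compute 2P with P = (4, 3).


Doubling: s = (3 x1^2 + a) / (2 y1)
s = (3*4^2 + 5) / (2*3) mod 31 = 14
x3 = s^2 - 2 x1 mod 31 = 14^2 - 2*4 = 2
y3 = s (x1 - x3) - y1 mod 31 = 14 * (4 - 2) - 3 = 25

2P = (2, 25)


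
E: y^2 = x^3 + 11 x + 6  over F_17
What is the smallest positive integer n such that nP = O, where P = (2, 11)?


Compute successive multiples of P until we hit O:
  1P = (2, 11)
  2P = (9, 1)
  3P = (7, 1)
  4P = (12, 9)
  5P = (1, 16)
  6P = (5, 4)
  7P = (6, 4)
  8P = (11, 9)
  ... (continuing to 20P)
  20P = O

ord(P) = 20


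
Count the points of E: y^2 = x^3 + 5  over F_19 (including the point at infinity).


For each x in F_19, count y with y^2 = x^3 + 0 x + 5 mod 19:
  x = 0: RHS = 5, y in [9, 10]  -> 2 point(s)
  x = 1: RHS = 6, y in [5, 14]  -> 2 point(s)
  x = 5: RHS = 16, y in [4, 15]  -> 2 point(s)
  x = 7: RHS = 6, y in [5, 14]  -> 2 point(s)
  x = 8: RHS = 4, y in [2, 17]  -> 2 point(s)
  x = 10: RHS = 17, y in [6, 13]  -> 2 point(s)
  x = 11: RHS = 6, y in [5, 14]  -> 2 point(s)
  x = 12: RHS = 4, y in [2, 17]  -> 2 point(s)
  x = 13: RHS = 17, y in [6, 13]  -> 2 point(s)
  x = 15: RHS = 17, y in [6, 13]  -> 2 point(s)
  x = 16: RHS = 16, y in [4, 15]  -> 2 point(s)
  x = 17: RHS = 16, y in [4, 15]  -> 2 point(s)
  x = 18: RHS = 4, y in [2, 17]  -> 2 point(s)
Affine points: 26. Add the point at infinity: total = 27.

#E(F_19) = 27


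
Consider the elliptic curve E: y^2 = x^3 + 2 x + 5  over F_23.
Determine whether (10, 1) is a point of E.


Check whether y^2 = x^3 + 2 x + 5 (mod 23) for (x, y) = (10, 1).
LHS: y^2 = 1^2 mod 23 = 1
RHS: x^3 + 2 x + 5 = 10^3 + 2*10 + 5 mod 23 = 13
LHS != RHS

No, not on the curve


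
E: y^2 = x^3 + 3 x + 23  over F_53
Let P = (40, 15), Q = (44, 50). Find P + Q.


P != Q, so use the chord formula.
s = (y2 - y1) / (x2 - x1) = (35) / (4) mod 53 = 22
x3 = s^2 - x1 - x2 mod 53 = 22^2 - 40 - 44 = 29
y3 = s (x1 - x3) - y1 mod 53 = 22 * (40 - 29) - 15 = 15

P + Q = (29, 15)


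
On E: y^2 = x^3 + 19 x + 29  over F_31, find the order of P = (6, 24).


Compute successive multiples of P until we hit O:
  1P = (6, 24)
  2P = (23, 4)
  3P = (11, 22)
  4P = (3, 12)
  5P = (7, 3)
  6P = (25, 3)
  7P = (5, 1)
  8P = (22, 11)
  ... (continuing to 38P)
  38P = O

ord(P) = 38


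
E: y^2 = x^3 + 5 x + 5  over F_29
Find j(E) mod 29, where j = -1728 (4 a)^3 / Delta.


Delta = -16(4 a^3 + 27 b^2) mod 29 = 21
-1728 * (4 a)^3 = -1728 * (4*5)^3 mod 29 = 10
j = 10 * 21^(-1) mod 29 = 6

j = 6 (mod 29)


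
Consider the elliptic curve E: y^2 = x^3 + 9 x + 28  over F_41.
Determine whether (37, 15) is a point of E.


Check whether y^2 = x^3 + 9 x + 28 (mod 41) for (x, y) = (37, 15).
LHS: y^2 = 15^2 mod 41 = 20
RHS: x^3 + 9 x + 28 = 37^3 + 9*37 + 28 mod 41 = 10
LHS != RHS

No, not on the curve


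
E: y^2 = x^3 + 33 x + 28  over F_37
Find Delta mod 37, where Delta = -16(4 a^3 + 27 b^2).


4 a^3 + 27 b^2 = 4*33^3 + 27*28^2 = 143748 + 21168 = 164916
Delta = -16 * (164916) = -2638656
Delta mod 37 = 36

Delta = 36 (mod 37)


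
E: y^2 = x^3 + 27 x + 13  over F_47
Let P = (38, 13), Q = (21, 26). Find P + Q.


P != Q, so use the chord formula.
s = (y2 - y1) / (x2 - x1) = (13) / (30) mod 47 = 2
x3 = s^2 - x1 - x2 mod 47 = 2^2 - 38 - 21 = 39
y3 = s (x1 - x3) - y1 mod 47 = 2 * (38 - 39) - 13 = 32

P + Q = (39, 32)


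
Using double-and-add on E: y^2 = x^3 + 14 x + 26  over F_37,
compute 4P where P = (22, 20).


k = 4 = 100_2 (binary, LSB first: 001)
Double-and-add from P = (22, 20):
  bit 0 = 0: acc unchanged = O
  bit 1 = 0: acc unchanged = O
  bit 2 = 1: acc = O + (2, 5) = (2, 5)

4P = (2, 5)


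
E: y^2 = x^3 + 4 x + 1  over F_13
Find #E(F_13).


For each x in F_13, count y with y^2 = x^3 + 4 x + 1 mod 13:
  x = 0: RHS = 1, y in [1, 12]  -> 2 point(s)
  x = 2: RHS = 4, y in [2, 11]  -> 2 point(s)
  x = 3: RHS = 1, y in [1, 12]  -> 2 point(s)
  x = 4: RHS = 3, y in [4, 9]  -> 2 point(s)
  x = 5: RHS = 3, y in [4, 9]  -> 2 point(s)
  x = 8: RHS = 12, y in [5, 8]  -> 2 point(s)
  x = 9: RHS = 12, y in [5, 8]  -> 2 point(s)
  x = 10: RHS = 1, y in [1, 12]  -> 2 point(s)
  x = 12: RHS = 9, y in [3, 10]  -> 2 point(s)
Affine points: 18. Add the point at infinity: total = 19.

#E(F_13) = 19


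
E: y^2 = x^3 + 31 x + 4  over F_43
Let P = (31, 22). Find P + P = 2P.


Doubling: s = (3 x1^2 + a) / (2 y1)
s = (3*31^2 + 31) / (2*22) mod 43 = 33
x3 = s^2 - 2 x1 mod 43 = 33^2 - 2*31 = 38
y3 = s (x1 - x3) - y1 mod 43 = 33 * (31 - 38) - 22 = 5

2P = (38, 5)


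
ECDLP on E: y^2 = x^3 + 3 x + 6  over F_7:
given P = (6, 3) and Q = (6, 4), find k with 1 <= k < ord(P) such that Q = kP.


Enumerate multiples of P until we hit Q = (6, 4):
  1P = (6, 3)
  2P = (3, 0)
  3P = (6, 4)
Match found at i = 3.

k = 3


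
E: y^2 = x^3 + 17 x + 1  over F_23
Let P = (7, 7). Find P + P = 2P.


Doubling: s = (3 x1^2 + a) / (2 y1)
s = (3*7^2 + 17) / (2*7) mod 23 = 15
x3 = s^2 - 2 x1 mod 23 = 15^2 - 2*7 = 4
y3 = s (x1 - x3) - y1 mod 23 = 15 * (7 - 4) - 7 = 15

2P = (4, 15)


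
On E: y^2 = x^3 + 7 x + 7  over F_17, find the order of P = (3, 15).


Compute successive multiples of P until we hit O:
  1P = (3, 15)
  2P = (11, 2)
  3P = (16, 4)
  4P = (13, 0)
  5P = (16, 13)
  6P = (11, 15)
  7P = (3, 2)
  8P = O

ord(P) = 8


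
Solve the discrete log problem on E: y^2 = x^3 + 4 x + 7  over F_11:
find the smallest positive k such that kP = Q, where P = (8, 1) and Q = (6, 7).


Enumerate multiples of P until we hit Q = (6, 7):
  1P = (8, 1)
  2P = (7, 9)
  3P = (5, 8)
  4P = (1, 1)
  5P = (2, 10)
  6P = (6, 7)
Match found at i = 6.

k = 6


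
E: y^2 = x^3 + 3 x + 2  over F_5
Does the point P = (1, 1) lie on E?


Check whether y^2 = x^3 + 3 x + 2 (mod 5) for (x, y) = (1, 1).
LHS: y^2 = 1^2 mod 5 = 1
RHS: x^3 + 3 x + 2 = 1^3 + 3*1 + 2 mod 5 = 1
LHS = RHS

Yes, on the curve


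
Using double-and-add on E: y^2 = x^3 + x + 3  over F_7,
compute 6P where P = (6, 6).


k = 6 = 110_2 (binary, LSB first: 011)
Double-and-add from P = (6, 6):
  bit 0 = 0: acc unchanged = O
  bit 1 = 1: acc = O + (6, 1) = (6, 1)
  bit 2 = 1: acc = (6, 1) + (6, 6) = O

6P = O


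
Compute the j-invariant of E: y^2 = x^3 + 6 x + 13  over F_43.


Delta = -16(4 a^3 + 27 b^2) mod 43 = 28
-1728 * (4 a)^3 = -1728 * (4*6)^3 mod 43 = 4
j = 4 * 28^(-1) mod 43 = 37

j = 37 (mod 43)


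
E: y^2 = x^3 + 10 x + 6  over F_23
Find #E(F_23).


For each x in F_23, count y with y^2 = x^3 + 10 x + 6 mod 23:
  x = 0: RHS = 6, y in [11, 12]  -> 2 point(s)
  x = 4: RHS = 18, y in [8, 15]  -> 2 point(s)
  x = 6: RHS = 6, y in [11, 12]  -> 2 point(s)
  x = 8: RHS = 0, y in [0]  -> 1 point(s)
  x = 10: RHS = 2, y in [5, 18]  -> 2 point(s)
  x = 15: RHS = 12, y in [9, 14]  -> 2 point(s)
  x = 17: RHS = 6, y in [11, 12]  -> 2 point(s)
  x = 20: RHS = 18, y in [8, 15]  -> 2 point(s)
  x = 21: RHS = 1, y in [1, 22]  -> 2 point(s)
  x = 22: RHS = 18, y in [8, 15]  -> 2 point(s)
Affine points: 19. Add the point at infinity: total = 20.

#E(F_23) = 20
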